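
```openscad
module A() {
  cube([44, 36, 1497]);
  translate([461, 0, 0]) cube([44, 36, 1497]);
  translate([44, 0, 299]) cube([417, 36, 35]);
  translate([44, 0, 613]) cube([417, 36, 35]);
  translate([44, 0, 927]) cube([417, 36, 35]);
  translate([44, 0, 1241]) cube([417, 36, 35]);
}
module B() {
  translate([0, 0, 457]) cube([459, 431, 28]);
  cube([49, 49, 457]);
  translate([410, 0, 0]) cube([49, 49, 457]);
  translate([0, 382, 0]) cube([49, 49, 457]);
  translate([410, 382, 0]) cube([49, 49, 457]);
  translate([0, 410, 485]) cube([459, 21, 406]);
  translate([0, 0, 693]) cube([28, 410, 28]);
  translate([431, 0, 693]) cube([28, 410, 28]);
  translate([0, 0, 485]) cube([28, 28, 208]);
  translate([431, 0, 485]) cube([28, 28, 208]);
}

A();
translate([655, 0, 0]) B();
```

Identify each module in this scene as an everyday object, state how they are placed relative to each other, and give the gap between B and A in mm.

The chair's nearest face is 150 mm from the ladder's +x face.

A is a ladder. B is a chair. The chair is on the floor beside the ladder on its +x side. The gap between the chair and the ladder is 150 mm.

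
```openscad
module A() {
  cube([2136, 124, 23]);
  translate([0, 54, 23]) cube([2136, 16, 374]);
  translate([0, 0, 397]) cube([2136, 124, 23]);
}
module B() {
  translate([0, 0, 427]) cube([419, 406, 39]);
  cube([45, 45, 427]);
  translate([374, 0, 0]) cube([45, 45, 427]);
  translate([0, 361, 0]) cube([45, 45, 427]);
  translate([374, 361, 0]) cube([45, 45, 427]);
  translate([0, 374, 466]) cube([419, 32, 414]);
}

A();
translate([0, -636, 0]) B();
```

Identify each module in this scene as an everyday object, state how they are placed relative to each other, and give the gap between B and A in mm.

The chair's nearest face is 230 mm from the I-beam's −y face.

A is an I-beam. B is a chair. The chair is on the floor beside the I-beam on its −y side. The gap between the chair and the I-beam is 230 mm.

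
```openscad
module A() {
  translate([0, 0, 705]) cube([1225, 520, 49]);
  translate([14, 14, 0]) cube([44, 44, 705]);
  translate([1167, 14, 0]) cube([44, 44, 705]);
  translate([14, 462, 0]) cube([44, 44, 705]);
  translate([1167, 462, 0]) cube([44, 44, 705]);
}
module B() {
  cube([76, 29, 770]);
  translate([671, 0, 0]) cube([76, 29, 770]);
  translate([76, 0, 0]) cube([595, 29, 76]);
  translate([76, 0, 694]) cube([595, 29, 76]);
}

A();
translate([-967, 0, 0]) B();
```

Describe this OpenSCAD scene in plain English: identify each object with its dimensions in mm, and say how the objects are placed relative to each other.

A is a rectangular dining table. The top is 1225×520×49 mm with its upper surface at z = 754 mm. It stands on four 44×44 mm square legs, each inset 14 mm from the nearest pair of top edges, running from the floor to the underside of the top.

B is a rectangular picture frame lying in the x–z plane (depth along y). The opening is 595 mm wide (x) by 618 mm tall (z), surrounded by a border 76 mm wide on all four sides. The frame is 29 mm deep and is made of two full-height vertical stiles with two horizontal rails fitted between them.

The picture frame is on the floor beside the table on its −x side.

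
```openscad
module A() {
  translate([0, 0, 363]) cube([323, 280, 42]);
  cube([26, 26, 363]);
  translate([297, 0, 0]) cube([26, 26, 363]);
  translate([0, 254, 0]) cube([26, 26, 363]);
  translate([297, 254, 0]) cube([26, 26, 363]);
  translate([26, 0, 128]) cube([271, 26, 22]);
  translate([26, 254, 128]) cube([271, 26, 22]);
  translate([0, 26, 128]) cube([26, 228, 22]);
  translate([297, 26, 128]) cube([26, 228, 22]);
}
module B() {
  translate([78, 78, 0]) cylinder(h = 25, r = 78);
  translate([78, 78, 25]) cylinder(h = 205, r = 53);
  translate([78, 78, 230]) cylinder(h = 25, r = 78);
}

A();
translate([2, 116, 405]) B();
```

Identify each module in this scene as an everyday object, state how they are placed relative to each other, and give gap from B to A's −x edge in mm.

A is a stool. B is a spool. The spool is on top of the stool. The gap from the spool to the stool's −x edge is 2 mm.

The spool's min-x is at 2; the stool's min-x is 0; gap = 2 mm.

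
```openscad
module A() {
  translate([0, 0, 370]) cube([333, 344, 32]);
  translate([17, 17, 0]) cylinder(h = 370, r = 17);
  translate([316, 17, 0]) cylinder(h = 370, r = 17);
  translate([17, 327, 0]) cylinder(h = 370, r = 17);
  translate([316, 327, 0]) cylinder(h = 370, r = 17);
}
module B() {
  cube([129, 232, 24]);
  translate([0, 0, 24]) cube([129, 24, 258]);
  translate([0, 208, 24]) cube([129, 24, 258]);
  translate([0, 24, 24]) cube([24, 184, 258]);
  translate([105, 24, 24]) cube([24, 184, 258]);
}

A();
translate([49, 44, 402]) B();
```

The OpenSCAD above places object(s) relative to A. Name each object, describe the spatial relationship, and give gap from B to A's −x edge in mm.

A is a stool. B is an open box. The open box is on top of the stool. The gap from the open box to the stool's −x edge is 49 mm.

The open box's min-x is at 49; the stool's min-x is 0; gap = 49 mm.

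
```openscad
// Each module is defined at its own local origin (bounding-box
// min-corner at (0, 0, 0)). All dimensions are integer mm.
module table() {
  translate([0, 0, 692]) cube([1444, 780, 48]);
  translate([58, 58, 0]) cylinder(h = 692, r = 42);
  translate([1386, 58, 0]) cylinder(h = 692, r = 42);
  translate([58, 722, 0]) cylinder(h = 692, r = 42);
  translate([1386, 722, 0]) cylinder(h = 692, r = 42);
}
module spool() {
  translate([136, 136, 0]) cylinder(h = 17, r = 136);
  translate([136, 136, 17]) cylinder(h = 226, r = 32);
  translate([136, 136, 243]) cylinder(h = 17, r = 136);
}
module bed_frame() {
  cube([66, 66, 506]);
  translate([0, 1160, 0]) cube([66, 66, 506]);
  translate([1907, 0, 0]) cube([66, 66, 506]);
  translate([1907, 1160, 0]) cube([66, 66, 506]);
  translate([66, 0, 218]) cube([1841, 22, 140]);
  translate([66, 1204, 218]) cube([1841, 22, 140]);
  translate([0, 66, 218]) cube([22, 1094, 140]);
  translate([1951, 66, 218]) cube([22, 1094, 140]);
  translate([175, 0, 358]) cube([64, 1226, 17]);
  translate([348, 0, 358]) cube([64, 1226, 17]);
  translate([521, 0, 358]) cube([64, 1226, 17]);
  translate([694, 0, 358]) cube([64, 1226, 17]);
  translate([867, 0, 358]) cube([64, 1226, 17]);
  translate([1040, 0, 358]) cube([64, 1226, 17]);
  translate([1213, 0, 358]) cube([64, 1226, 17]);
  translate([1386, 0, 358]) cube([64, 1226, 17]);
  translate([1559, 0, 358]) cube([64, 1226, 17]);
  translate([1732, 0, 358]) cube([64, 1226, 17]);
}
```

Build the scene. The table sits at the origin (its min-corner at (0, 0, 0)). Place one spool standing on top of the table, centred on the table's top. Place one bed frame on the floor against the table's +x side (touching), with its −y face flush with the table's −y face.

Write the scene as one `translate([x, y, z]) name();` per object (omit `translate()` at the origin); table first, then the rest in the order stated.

table();
translate([586, 254, 740]) spool();
translate([1444, 0, 0]) bed_frame();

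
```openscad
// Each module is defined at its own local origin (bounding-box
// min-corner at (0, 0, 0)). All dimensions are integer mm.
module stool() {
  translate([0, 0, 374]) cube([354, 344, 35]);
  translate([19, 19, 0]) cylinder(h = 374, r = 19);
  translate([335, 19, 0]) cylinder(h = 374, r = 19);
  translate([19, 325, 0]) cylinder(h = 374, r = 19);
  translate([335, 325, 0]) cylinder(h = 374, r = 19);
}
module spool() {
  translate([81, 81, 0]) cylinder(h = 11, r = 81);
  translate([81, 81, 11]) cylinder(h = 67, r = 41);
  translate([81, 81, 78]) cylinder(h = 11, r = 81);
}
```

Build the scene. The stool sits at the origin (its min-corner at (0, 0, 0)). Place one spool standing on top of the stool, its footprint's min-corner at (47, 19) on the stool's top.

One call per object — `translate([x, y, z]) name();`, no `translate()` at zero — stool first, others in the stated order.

stool();
translate([47, 19, 409]) spool();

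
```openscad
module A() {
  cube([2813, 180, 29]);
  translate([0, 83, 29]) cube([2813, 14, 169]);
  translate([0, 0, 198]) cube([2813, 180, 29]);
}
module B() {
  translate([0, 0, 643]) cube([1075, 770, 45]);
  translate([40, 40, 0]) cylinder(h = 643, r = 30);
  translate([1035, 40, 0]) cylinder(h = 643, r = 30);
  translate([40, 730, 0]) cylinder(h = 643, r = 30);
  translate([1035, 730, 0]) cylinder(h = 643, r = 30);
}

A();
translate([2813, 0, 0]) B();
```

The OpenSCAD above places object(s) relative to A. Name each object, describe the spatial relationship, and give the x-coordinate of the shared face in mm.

A is an I-beam. B is a table. The table is against the I-beam's +x side, with their −y faces flush. The x-coordinate of the shared face is 2813 mm.

The I-beam's +x face and the table's −x face are both at x = 2813 mm.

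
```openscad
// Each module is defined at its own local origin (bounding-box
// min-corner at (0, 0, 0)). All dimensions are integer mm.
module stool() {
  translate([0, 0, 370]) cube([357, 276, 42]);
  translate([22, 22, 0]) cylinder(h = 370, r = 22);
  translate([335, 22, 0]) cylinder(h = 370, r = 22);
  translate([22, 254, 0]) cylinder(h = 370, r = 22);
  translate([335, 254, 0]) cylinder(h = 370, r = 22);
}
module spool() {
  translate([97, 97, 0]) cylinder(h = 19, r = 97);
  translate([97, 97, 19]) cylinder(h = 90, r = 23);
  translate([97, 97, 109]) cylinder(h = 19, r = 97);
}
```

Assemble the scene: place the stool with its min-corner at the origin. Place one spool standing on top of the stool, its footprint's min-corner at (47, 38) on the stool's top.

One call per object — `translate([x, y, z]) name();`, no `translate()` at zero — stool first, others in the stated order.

stool();
translate([47, 38, 412]) spool();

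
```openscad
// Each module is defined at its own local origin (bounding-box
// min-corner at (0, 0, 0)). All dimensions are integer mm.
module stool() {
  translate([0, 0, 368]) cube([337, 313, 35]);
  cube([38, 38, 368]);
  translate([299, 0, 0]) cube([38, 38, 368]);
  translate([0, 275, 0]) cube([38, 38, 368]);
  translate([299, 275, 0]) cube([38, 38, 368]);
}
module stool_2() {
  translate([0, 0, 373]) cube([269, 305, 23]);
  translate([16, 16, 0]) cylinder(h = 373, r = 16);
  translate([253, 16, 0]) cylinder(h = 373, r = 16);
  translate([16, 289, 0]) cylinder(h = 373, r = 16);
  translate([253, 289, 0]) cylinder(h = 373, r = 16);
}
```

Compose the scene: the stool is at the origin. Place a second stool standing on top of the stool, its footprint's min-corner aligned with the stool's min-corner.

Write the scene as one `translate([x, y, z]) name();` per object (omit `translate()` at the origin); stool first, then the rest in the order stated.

stool();
translate([0, 0, 403]) stool_2();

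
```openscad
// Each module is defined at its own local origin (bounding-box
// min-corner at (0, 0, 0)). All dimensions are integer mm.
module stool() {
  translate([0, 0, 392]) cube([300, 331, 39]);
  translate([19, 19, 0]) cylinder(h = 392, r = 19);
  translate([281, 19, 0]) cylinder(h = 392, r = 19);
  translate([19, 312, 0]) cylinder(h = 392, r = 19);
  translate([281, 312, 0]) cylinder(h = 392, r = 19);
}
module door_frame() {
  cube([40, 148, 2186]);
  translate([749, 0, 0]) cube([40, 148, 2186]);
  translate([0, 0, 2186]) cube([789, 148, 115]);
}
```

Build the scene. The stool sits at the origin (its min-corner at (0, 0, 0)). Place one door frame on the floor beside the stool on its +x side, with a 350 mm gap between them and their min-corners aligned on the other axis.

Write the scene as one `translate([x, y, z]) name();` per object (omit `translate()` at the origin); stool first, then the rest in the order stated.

stool();
translate([650, 0, 0]) door_frame();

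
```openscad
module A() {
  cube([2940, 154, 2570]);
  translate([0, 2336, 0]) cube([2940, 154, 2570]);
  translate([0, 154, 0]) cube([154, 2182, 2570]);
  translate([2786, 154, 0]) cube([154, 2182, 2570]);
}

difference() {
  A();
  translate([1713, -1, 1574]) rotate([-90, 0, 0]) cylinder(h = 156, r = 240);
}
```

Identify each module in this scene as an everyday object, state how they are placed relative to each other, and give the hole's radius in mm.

A is a house frame. The house frame has a circular hole through its front wall. The hole's radius is 240 mm.

The subtracted cylinder has r = 240 mm.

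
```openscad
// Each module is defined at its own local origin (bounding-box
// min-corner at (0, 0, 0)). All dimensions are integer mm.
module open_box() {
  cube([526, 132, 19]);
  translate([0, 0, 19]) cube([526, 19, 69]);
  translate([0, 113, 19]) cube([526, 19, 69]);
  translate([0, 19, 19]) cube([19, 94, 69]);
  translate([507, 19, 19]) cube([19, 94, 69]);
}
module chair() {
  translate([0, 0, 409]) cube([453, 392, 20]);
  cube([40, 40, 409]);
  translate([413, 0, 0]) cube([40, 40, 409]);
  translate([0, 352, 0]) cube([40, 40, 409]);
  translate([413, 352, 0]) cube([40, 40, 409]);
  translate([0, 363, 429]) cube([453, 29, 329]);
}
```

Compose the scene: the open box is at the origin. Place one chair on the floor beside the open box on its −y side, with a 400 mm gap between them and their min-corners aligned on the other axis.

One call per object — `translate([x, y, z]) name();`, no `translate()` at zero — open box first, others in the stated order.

open_box();
translate([0, -792, 0]) chair();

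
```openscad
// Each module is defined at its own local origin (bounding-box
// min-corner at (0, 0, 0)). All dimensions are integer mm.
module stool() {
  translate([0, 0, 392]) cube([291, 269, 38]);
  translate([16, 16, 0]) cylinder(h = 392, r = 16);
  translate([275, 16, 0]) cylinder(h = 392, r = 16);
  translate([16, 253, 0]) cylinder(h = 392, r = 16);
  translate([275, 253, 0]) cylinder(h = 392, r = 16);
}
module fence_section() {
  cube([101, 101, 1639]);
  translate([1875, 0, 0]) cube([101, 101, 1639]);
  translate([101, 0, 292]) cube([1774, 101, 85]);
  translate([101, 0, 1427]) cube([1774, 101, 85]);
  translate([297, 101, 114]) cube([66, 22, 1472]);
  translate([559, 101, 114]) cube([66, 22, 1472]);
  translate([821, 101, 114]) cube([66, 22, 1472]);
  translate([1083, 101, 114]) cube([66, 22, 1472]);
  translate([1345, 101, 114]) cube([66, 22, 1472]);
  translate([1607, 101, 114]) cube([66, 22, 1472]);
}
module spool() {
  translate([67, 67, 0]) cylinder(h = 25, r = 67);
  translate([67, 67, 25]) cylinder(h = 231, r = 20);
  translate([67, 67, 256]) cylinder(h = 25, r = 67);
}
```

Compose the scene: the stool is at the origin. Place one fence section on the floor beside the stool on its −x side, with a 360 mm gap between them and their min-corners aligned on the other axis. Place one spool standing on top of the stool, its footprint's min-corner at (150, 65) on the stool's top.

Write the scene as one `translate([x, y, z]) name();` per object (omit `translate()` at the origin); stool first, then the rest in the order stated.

stool();
translate([-2336, 0, 0]) fence_section();
translate([150, 65, 430]) spool();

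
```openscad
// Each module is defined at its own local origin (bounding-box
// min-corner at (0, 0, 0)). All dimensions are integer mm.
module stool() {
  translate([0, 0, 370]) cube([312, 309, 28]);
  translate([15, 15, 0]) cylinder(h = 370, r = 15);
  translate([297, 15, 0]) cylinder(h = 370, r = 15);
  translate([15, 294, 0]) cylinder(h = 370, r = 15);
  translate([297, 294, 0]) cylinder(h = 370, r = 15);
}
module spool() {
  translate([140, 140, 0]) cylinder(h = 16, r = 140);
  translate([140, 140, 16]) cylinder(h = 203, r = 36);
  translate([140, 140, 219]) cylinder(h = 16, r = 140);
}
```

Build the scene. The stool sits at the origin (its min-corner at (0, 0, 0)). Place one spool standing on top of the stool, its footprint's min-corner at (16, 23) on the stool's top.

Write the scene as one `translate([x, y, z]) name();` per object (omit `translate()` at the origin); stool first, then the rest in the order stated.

stool();
translate([16, 23, 398]) spool();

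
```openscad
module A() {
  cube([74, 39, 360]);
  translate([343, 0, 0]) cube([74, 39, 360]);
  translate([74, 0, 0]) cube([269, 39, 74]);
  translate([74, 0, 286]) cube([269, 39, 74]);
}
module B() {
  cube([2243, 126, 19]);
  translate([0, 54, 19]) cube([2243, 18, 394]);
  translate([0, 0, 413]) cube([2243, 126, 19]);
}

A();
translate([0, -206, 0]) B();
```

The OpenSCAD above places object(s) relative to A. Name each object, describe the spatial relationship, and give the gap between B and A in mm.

The I-beam's nearest face is 80 mm from the picture frame's −y face.

A is a picture frame. B is an I-beam. The I-beam is on the floor beside the picture frame on its −y side. The gap between the I-beam and the picture frame is 80 mm.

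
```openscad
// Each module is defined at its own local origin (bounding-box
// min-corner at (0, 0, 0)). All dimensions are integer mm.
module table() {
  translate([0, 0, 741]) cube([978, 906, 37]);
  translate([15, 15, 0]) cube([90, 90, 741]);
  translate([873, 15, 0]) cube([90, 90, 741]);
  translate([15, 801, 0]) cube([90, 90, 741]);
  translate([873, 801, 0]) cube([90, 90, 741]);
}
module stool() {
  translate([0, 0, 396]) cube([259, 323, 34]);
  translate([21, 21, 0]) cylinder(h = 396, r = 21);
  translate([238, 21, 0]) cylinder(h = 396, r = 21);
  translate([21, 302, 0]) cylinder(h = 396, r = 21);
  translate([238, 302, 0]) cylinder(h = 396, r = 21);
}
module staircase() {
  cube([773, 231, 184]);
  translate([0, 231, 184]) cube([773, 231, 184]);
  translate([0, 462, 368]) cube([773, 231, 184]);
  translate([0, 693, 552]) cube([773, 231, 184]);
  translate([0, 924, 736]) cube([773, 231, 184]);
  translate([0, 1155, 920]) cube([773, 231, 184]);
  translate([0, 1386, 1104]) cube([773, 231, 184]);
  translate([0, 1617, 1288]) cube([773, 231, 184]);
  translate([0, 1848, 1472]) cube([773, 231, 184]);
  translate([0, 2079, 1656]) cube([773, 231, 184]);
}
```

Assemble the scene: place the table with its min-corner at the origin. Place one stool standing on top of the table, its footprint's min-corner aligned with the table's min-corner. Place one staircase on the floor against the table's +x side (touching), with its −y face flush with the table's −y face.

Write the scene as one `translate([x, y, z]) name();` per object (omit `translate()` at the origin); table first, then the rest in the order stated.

table();
translate([0, 0, 778]) stool();
translate([978, 0, 0]) staircase();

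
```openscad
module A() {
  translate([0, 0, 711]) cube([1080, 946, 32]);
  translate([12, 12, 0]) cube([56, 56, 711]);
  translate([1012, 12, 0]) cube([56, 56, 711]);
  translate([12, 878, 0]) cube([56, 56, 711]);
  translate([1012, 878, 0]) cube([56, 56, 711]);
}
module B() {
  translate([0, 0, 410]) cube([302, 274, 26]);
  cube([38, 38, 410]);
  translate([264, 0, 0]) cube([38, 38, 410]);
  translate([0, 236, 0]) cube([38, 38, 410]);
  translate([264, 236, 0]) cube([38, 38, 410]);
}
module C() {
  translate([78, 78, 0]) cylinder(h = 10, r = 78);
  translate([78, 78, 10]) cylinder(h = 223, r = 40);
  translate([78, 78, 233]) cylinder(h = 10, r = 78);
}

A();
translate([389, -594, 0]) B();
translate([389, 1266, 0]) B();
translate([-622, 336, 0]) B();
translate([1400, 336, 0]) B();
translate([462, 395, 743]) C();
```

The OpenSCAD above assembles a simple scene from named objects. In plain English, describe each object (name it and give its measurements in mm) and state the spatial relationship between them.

A is a rectangular dining table. The top is 1080×946×32 mm with its upper surface at z = 743 mm. It stands on four 56×56 mm square legs, each inset 12 mm from the nearest pair of top edges, running from the floor to the underside of the top.

B is a four-legged stool. The seat is a 302×274×26 mm slab whose top surface is at z = 436 mm; four square legs, each 38×38 mm in cross-section, run from the floor (z = 0) to the underside of the seat, each flush with a corner of the seat.

C is a spool: two coaxial disc flanges of radius 78 mm and thickness 10 mm, joined by a core cylinder of radius 40 mm and height 223 mm. The lower flange rests on z = 0 and the three cylinders share a vertical axis.

Four stools sit around the table at the −y, +y, −x, +x sides. The spool is on top of the table, centred.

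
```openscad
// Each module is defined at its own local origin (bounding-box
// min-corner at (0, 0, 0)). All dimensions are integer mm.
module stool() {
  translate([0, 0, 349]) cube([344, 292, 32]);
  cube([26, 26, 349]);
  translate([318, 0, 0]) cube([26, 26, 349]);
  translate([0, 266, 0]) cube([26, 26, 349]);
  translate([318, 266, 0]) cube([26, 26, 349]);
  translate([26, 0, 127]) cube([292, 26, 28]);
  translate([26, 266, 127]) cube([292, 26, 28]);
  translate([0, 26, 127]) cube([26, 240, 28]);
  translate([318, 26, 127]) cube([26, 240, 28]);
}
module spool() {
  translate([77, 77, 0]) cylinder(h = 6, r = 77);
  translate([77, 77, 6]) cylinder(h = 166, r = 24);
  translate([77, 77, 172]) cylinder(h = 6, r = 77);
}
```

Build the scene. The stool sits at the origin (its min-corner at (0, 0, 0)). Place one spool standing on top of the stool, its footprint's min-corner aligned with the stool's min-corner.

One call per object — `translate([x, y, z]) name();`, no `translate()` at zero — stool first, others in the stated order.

stool();
translate([0, 0, 381]) spool();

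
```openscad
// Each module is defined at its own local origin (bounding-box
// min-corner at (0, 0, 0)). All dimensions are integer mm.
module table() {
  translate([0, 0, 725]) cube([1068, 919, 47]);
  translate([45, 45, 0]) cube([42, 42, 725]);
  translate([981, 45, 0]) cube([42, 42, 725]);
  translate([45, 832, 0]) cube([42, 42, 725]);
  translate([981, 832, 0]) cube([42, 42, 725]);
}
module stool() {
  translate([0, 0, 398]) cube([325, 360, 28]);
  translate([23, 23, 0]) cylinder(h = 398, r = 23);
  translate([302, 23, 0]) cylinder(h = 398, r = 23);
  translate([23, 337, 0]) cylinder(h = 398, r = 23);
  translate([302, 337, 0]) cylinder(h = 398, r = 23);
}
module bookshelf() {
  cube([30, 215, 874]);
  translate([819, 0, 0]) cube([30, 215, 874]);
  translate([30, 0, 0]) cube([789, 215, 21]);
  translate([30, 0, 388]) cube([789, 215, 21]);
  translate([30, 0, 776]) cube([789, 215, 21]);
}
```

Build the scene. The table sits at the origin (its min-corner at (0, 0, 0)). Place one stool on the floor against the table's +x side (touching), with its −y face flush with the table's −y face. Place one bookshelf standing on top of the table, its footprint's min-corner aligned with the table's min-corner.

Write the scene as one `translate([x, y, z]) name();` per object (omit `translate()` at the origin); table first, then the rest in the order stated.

table();
translate([1068, 0, 0]) stool();
translate([0, 0, 772]) bookshelf();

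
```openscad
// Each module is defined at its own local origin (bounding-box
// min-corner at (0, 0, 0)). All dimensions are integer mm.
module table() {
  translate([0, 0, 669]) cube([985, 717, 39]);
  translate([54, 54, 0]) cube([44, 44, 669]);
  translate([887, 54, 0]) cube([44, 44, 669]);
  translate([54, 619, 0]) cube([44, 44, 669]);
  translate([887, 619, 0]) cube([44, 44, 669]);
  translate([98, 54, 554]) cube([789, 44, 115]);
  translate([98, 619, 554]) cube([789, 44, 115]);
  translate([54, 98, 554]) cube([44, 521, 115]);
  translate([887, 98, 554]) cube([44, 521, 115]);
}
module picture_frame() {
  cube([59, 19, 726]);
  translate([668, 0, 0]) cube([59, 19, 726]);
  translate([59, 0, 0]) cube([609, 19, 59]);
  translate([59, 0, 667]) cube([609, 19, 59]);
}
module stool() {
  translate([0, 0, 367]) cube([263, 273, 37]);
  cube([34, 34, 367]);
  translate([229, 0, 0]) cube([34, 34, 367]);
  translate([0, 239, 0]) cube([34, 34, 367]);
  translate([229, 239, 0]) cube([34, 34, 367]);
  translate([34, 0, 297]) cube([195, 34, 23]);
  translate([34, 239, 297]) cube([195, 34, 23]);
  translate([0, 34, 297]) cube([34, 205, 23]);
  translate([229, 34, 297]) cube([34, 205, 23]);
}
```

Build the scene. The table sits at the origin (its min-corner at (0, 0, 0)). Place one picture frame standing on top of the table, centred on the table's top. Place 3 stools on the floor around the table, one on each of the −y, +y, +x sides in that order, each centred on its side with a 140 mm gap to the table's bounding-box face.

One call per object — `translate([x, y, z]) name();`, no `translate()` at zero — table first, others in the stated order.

table();
translate([129, 349, 708]) picture_frame();
translate([361, -413, 0]) stool();
translate([361, 857, 0]) stool();
translate([1125, 222, 0]) stool();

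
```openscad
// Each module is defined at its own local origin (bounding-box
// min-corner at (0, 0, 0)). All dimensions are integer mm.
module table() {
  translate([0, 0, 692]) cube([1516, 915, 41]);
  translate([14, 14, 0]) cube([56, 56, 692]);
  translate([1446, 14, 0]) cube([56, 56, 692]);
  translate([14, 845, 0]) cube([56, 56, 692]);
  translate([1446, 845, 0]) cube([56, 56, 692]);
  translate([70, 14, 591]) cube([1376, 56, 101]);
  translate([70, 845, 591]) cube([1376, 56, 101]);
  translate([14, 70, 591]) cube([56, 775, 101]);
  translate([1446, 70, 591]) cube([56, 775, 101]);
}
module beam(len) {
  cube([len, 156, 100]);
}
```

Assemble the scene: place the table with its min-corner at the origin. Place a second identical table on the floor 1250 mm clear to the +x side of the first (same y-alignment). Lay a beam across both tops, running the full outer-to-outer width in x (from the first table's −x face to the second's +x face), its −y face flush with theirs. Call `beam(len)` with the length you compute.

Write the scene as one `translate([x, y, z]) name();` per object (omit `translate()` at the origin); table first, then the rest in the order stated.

table();
translate([2766, 0, 0]) table();
translate([0, 0, 733]) beam(4282);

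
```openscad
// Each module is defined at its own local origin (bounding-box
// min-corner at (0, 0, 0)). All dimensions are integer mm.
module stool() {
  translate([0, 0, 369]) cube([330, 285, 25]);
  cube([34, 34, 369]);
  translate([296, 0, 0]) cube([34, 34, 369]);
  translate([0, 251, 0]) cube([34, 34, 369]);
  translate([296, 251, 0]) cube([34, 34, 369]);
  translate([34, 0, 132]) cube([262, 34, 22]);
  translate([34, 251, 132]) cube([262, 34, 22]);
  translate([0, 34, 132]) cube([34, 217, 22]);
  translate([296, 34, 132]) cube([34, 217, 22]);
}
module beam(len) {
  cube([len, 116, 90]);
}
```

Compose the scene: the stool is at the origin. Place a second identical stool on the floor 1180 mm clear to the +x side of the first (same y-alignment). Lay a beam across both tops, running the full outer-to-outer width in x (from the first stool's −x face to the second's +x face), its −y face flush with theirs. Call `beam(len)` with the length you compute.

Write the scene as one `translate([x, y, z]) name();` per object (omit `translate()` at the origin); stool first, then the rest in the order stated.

stool();
translate([1510, 0, 0]) stool();
translate([0, 0, 394]) beam(1840);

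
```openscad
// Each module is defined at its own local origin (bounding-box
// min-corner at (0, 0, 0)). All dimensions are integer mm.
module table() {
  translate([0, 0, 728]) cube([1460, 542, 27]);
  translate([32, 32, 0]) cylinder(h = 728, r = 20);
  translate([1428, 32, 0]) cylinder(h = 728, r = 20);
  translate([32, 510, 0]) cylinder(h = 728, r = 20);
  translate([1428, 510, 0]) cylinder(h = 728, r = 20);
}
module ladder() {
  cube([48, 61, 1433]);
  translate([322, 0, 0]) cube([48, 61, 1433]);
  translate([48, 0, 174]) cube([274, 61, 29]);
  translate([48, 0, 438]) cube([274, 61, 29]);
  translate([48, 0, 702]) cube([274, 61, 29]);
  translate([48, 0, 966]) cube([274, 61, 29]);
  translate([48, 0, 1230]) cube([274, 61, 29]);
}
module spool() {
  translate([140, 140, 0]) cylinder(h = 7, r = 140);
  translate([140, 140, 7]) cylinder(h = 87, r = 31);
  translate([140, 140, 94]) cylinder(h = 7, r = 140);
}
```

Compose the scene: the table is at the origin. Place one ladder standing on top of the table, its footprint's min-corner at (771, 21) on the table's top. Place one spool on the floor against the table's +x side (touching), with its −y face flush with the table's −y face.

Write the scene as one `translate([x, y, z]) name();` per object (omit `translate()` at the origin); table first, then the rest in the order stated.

table();
translate([771, 21, 755]) ladder();
translate([1460, 0, 0]) spool();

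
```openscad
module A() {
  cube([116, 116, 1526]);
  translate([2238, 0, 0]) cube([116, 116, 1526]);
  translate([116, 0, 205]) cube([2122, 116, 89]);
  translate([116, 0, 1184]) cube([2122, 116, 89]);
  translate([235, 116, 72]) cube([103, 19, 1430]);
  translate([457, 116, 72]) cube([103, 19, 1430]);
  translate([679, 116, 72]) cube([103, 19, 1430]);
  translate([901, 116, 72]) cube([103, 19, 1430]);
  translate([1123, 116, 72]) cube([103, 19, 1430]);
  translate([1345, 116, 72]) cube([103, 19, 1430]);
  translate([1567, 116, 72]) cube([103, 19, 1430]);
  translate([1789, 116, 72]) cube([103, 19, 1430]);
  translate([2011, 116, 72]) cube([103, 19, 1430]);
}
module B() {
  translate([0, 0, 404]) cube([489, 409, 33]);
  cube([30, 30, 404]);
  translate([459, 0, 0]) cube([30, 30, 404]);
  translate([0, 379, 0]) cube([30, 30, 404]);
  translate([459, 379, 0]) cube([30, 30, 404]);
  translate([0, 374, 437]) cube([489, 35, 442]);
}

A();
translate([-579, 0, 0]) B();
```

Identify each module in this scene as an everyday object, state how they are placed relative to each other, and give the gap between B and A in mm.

The chair's nearest face is 90 mm from the fence section's −x face.

A is a fence section. B is a chair. The chair is on the floor beside the fence section on its −x side. The gap between the chair and the fence section is 90 mm.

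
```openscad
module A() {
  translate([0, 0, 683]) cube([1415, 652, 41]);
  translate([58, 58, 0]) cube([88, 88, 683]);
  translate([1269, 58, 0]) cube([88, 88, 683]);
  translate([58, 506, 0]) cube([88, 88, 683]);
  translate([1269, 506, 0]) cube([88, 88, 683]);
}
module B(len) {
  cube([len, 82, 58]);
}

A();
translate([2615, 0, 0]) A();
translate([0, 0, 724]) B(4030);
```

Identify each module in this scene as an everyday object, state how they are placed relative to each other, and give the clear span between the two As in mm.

Second table starts at x = 2615; first ends at x = 1415; clear span = 2615 − 1415 = 1200 mm.

A is a table. B is a beam. A beam spans the tops of two tables. The clear span between the two tables is 1200 mm.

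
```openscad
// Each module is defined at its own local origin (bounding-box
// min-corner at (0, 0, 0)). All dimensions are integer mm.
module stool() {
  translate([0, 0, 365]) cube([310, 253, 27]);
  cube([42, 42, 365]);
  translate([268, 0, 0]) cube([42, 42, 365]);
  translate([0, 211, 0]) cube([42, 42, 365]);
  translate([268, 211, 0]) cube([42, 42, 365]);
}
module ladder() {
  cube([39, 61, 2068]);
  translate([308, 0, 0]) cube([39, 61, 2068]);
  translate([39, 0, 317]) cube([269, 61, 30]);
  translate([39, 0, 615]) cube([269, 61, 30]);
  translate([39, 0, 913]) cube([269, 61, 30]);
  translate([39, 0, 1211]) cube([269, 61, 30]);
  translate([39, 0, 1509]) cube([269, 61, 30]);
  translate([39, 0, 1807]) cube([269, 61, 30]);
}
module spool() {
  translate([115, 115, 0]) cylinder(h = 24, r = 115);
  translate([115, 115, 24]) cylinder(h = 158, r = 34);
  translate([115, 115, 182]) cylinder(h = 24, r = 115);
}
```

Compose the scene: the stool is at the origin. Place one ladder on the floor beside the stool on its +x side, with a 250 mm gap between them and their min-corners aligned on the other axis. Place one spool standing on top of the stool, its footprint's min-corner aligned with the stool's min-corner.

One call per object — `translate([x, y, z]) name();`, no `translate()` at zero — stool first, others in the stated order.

stool();
translate([560, 0, 0]) ladder();
translate([0, 0, 392]) spool();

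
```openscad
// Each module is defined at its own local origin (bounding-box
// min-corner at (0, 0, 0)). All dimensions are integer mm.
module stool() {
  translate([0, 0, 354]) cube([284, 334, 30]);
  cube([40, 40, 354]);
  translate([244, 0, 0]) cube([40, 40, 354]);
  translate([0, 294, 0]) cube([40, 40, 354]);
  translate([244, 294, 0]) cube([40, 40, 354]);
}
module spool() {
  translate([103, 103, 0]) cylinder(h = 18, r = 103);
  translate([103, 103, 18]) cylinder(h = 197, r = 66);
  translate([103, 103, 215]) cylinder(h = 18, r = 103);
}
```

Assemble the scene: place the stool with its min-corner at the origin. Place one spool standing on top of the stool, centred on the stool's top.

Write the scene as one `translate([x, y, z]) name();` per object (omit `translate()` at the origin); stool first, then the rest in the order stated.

stool();
translate([39, 64, 384]) spool();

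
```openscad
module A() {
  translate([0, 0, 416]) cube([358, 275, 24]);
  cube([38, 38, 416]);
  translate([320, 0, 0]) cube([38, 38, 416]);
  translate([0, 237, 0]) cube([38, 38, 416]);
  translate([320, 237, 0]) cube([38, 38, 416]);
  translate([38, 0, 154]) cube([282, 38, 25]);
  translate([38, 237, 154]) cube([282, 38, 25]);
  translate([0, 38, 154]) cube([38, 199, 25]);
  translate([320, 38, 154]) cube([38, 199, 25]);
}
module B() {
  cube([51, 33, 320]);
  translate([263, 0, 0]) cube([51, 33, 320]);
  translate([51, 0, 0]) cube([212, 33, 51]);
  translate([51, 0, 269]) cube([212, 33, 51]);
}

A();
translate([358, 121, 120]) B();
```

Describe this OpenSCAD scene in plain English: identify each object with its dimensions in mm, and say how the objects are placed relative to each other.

A is a four-legged stool. The seat is a 358×275×24 mm slab whose top surface is at z = 440 mm; four square legs, each 38×38 mm in cross-section, run from the floor (z = 0) to the underside of the seat, each flush with a corner of the seat. Four stretchers, 38 mm wide and 25 mm tall, connect adjacent legs with their undersides at z = 154 mm, each running between the inner faces of the legs it joins and aligned with the legs' outer faces on the other axis.

B is a picture frame with a 212×218 mm rectangular opening (x by z) and a uniform 51 mm border on every side. Frame depth is 33 mm along y. It is built from two vertical stiles running the full outside height and two horizontal rails spanning the gap between the stiles.

The picture frame is beside the stool with their tops flush at z = 440.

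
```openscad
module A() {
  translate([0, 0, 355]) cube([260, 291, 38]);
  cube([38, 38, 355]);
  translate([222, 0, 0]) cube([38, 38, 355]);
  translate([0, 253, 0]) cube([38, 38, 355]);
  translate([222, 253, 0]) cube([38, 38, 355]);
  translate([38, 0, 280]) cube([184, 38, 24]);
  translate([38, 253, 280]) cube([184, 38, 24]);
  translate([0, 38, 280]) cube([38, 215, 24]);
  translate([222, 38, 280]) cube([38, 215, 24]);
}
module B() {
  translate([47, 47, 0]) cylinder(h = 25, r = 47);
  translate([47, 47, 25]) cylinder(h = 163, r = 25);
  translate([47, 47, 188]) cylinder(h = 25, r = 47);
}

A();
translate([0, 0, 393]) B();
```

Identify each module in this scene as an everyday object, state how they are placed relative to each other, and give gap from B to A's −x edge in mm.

The spool's min-x is at 0; the stool's min-x is 0; gap = 0 mm.

A is a stool. B is a spool. The spool is on top of the stool. The gap from the spool to the stool's −x edge is 0 mm.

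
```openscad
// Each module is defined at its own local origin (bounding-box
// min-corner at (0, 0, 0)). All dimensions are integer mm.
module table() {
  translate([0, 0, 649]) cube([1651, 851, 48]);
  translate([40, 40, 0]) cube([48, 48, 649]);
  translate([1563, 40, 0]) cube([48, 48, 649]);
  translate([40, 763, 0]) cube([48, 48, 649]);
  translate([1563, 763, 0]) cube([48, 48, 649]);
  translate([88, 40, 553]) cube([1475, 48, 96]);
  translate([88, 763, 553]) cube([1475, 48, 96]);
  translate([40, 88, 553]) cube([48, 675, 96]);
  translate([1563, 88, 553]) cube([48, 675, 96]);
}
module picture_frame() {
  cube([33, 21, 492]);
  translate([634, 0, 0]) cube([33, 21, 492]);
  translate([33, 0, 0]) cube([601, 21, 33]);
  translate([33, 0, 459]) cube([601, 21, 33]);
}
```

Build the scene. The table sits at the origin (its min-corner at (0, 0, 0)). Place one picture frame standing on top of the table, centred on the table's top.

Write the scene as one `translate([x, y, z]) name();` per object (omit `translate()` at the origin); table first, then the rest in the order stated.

table();
translate([492, 415, 697]) picture_frame();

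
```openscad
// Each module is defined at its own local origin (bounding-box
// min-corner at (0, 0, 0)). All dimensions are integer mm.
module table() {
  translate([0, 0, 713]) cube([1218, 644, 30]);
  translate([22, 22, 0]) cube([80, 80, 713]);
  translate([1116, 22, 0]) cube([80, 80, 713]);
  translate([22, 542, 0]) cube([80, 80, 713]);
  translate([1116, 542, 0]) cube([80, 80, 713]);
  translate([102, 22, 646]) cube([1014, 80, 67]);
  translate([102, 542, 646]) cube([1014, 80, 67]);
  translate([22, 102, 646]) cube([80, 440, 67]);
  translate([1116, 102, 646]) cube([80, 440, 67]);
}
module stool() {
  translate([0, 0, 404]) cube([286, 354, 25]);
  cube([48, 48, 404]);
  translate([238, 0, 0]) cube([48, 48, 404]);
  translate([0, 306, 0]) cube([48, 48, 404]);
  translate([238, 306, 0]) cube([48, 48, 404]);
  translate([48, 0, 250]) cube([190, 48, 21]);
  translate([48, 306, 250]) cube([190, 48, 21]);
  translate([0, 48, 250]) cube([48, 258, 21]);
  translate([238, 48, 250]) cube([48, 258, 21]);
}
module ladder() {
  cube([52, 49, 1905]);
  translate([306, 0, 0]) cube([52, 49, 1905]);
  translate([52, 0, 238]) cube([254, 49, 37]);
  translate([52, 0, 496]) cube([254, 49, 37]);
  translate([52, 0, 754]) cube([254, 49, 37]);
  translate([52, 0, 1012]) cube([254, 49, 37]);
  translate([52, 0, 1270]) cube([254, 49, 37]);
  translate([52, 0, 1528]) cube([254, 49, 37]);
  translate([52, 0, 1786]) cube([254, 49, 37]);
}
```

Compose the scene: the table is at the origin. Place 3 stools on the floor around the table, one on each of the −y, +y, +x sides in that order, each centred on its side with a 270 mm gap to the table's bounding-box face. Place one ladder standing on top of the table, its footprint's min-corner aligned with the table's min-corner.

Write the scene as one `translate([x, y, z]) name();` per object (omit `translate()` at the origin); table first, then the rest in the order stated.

table();
translate([466, -624, 0]) stool();
translate([466, 914, 0]) stool();
translate([1488, 145, 0]) stool();
translate([0, 0, 743]) ladder();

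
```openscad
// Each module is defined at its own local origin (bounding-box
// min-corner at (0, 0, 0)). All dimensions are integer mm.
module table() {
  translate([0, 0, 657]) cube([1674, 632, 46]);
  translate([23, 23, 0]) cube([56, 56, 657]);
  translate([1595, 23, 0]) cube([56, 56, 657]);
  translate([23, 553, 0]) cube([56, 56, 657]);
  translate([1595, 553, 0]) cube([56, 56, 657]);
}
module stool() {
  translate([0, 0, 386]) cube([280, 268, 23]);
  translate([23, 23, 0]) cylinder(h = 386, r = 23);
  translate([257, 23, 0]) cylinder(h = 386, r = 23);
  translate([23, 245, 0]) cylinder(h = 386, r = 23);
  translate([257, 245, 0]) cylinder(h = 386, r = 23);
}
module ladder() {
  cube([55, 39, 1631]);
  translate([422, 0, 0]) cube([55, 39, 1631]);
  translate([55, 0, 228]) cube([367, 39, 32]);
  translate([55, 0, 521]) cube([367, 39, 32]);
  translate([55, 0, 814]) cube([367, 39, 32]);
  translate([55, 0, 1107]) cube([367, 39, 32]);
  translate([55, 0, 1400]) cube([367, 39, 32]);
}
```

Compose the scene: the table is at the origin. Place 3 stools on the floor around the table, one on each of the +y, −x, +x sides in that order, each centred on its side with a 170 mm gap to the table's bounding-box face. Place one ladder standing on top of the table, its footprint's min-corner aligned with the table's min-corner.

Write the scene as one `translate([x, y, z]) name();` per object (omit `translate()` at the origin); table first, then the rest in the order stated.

table();
translate([697, 802, 0]) stool();
translate([-450, 182, 0]) stool();
translate([1844, 182, 0]) stool();
translate([0, 0, 703]) ladder();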